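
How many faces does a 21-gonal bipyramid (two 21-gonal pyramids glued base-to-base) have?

42

A bipyramid over an n-gon has 2n triangular faces and n + 2 vertices: V = 21 + 2 = 23, E = 3·21 = 63, F = 2·21 = 42.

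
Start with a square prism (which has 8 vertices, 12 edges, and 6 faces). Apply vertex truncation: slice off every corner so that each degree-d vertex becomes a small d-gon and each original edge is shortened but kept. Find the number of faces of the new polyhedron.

Truncation replaces each original edge-end by a new vertex, so V′ = 2E = 24.
Each original edge survives, and each old vertex of degree d contributes d new edges; summing degrees gives Σd = 2E, so E′ = E + 2E = 3E = 36.
Each original face survives and each original vertex becomes one new face: F′ = F + V = 14.

14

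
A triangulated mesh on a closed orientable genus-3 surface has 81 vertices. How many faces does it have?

170

χ = 2 − 2·3 = -4, and every face is a triangle so 3F = 2E.
V − E + F = -4 with E = 3F/2 gives 81 − (3/2 − 1)·F = -4, so F = 170 and E = 255.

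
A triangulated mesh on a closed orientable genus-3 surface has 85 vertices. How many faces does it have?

178

χ = 2 − 2·3 = -4, and every face is a triangle so 3F = 2E.
V − E + F = -4 with E = 3F/2 gives 85 − (3/2 − 1)·F = -4, so F = 178 and E = 267.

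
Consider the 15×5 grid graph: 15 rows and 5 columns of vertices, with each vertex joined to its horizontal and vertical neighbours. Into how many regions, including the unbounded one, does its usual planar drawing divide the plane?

The grid has V = 15·5 = 75 vertices and E = 15·4 + 5·14 = 130 edges.
F = 2 − V + E = 2 − 75 + 130 = 57.

57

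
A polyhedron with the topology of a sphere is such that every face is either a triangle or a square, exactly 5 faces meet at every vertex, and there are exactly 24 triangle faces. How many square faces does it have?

Let x be the number of squares; then F = 24 + x.
Edge–face incidences: 2E = 3·24 + 4·x = 72 + 4x.
Every vertex has degree 5, so 5V = 2E.
Euler: V − E + F = 2 ⇒ (2E)/5 − E + (24 + x) = 2.
Multiply by 10: 2·(2E) − 5·(2E) + 10·(24 + x) = 20, i.e. 240 + 10x − 3·(72 + 4x) = 20.
Collecting terms: −2x + 24 = 20, so −2x = −4, so x = 2.
Then 2E = 72 + 4·2 = 80, so E = 40, V = 2E/5 = 16, F = 24 + 2 = 26.

2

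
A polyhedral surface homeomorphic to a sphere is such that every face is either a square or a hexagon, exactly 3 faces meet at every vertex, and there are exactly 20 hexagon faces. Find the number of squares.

6

Let x be the number of squares; then F = 20 + x.
Edge–face incidences: 2E = 6·20 + 4·x = 120 + 4x.
Every vertex has degree 3, so 3V = 2E.
Euler: V − E + F = 2 ⇒ (2E)/3 − E + (20 + x) = 2.
Multiply by 6: 2·(2E) − 3·(2E) + 6·(20 + x) = 12, i.e. 120 + 6x − (120 + 4x) = 12.
Collecting terms: 2x = 12, so x = 6.
Then 2E = 120 + 4·6 = 144, so E = 72, V = 2E/3 = 48, F = 20 + 6 = 26.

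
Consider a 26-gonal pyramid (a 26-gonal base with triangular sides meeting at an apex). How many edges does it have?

A pyramid on an n-gon base has one n-gon and n triangles: V = 26 + 1 = 27, E = 2·26 = 52, F = 26 + 1 = 27.
Check: V − E + F = 27 − 52 + 27 = 2.

52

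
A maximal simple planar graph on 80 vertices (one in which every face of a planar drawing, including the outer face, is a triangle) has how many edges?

In a plane triangulation 3F = 2E and V − E + F = 2, so E = 3V − 6 = 3·80 − 6 = 234.

234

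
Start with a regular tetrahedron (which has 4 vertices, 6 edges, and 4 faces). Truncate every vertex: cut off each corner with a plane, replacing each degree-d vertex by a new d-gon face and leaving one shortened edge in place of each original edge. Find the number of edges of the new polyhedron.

18

Truncation replaces each original edge-end by a new vertex, so V′ = 2E = 12.
Each original edge survives, and each old vertex of degree d contributes d new edges; summing degrees gives Σd = 2E, so E′ = E + 2E = 3E = 18.
Each original face survives and each original vertex becomes one new face: F′ = F + V = 8.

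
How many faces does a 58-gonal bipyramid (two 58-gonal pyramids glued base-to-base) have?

A bipyramid over an n-gon has 2n triangular faces and n + 2 vertices: V = 58 + 2 = 60, E = 3·58 = 174, F = 2·58 = 116.

116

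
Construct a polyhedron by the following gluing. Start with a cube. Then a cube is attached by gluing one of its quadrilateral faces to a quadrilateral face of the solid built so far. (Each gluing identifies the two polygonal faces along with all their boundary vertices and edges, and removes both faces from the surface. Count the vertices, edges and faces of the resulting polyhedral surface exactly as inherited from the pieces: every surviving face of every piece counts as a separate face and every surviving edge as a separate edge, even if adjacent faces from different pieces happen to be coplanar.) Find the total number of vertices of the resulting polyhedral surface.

A cube: V=8, E=12, F=6.
Attach a cube (V=8, E=12, F=6) along a 4-gon: merge 4 vertices and 4 edges, delete both glued faces → V=12, E=20, F=10.
Check: V − E + F = 12 − 20 + 10 = 2.

12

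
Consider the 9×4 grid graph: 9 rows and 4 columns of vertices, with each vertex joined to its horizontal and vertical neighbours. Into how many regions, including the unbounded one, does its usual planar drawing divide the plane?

25

The grid has V = 9·4 = 36 vertices and E = 9·3 + 4·8 = 59 edges.
F = 2 − V + E = 2 − 36 + 59 = 25.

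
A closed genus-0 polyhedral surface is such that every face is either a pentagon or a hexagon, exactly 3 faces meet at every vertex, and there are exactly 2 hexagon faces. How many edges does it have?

36

Let x be the number of pentagons; then F = 2 + x.
Edge–face incidences: 2E = 6·2 + 5·x = 12 + 5x.
Every vertex has degree 3, so 3V = 2E.
Euler: V − E + F = 2 ⇒ (2E)/3 − E + (2 + x) = 2.
Multiply by 6: 2·(2E) − 3·(2E) + 6·(2 + x) = 12, i.e. 12 + 6x − (12 + 5x) = 12.
Collecting terms: x = 12.
Then 2E = 12 + 5·12 = 72, so E = 36, V = 2E/3 = 24, F = 2 + 12 = 14.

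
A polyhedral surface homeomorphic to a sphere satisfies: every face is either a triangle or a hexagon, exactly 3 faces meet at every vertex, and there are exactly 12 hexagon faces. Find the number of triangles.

4

Let x be the number of triangles; then F = 12 + x.
Edge–face incidences: 2E = 6·12 + 3·x = 72 + 3x.
Every vertex has degree 3, so 3V = 2E.
Euler: V − E + F = 2 ⇒ (2E)/3 − E + (12 + x) = 2.
Multiply by 6: 2·(2E) − 3·(2E) + 6·(12 + x) = 12, i.e. 72 + 6x − (72 + 3x) = 12.
Collecting terms: 3x = 12, so x = 4.
Then 2E = 72 + 3·4 = 84, so E = 42, V = 2E/3 = 28, F = 12 + 4 = 16.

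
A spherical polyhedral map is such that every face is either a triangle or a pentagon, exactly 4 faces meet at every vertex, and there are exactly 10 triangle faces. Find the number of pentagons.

Let x be the number of pentagons; then F = 10 + x.
Edge–face incidences: 2E = 3·10 + 5·x = 30 + 5x.
Every vertex has degree 4, so 4V = 2E.
Euler: V − E + F = 2 ⇒ (2E)/4 − E + (10 + x) = 2.
Multiply by 8: 2·(2E) − 4·(2E) + 8·(10 + x) = 16, i.e. 80 + 8x − 2·(30 + 5x) = 16.
Collecting terms: −2x + 20 = 16, so −2x = −4, so x = 2.
Then 2E = 30 + 5·2 = 40, so E = 20, V = 2E/4 = 10, F = 10 + 2 = 12.

2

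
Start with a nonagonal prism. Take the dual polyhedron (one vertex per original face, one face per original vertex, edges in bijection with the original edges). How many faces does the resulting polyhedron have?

The base solid has V = 18, E = 27, F = 11.
The dual swaps V and F and preserves E: V′ = F = 11, E′ = E = 27, F′ = V = 18.

18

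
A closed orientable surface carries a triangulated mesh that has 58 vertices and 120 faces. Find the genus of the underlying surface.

Every face is a triangle, so 2E = 3·120 = 360, giving E = 180.
χ = V − E + F = 58 − 180 + 120 = -2.
For a closed orientable surface χ = 2 − 2g, so g = (2 − (-2))/2 = 2.

2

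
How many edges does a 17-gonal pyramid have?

A pyramid on an n-gon base has one n-gon and n triangles: V = 17 + 1 = 18, E = 2·17 = 34, F = 17 + 1 = 18.
Check: V − E + F = 18 − 34 + 18 = 2.

34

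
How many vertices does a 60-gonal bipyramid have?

62

A bipyramid over an n-gon has 2n triangular faces and n + 2 vertices: V = 60 + 2 = 62, E = 3·60 = 180, F = 2·60 = 120.
Check: V − E + F = 62 − 180 + 120 = 2.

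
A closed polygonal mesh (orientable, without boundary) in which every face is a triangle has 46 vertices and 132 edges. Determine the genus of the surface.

Every face is a triangle and each edge borders two faces, so 3F = 2·132, giving F = 88.
χ = V − E + F = 46 − 132 + 88 = 2.
For a closed orientable surface χ = 2 − 2g, so g = (2 − (2))/2 = 0.

0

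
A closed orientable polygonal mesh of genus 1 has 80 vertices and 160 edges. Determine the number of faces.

80

For a closed orientable surface of genus 1, χ = 2 − 2·1 = 0.
F = 0 − V + E = 0 − 80 + 160 = 80.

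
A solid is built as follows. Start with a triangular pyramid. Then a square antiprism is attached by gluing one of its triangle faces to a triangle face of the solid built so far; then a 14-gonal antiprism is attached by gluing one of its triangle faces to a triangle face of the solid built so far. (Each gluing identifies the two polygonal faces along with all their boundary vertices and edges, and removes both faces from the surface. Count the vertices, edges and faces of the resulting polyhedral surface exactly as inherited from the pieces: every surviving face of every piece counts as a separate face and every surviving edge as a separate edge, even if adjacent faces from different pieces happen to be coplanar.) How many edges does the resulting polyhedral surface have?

A triangular pyramid: V=4, E=6, F=4.
Attach a square antiprism (V=8, E=16, F=10) along a 3-gon: merge 3 vertices and 3 edges, delete both glued faces → V=9, E=19, F=12.
Attach a 14-gonal antiprism (V=28, E=56, F=30) along a 3-gon: merge 3 vertices and 3 edges, delete both glued faces → V=34, E=72, F=40.
Check: V − E + F = 34 − 72 + 40 = 2.

72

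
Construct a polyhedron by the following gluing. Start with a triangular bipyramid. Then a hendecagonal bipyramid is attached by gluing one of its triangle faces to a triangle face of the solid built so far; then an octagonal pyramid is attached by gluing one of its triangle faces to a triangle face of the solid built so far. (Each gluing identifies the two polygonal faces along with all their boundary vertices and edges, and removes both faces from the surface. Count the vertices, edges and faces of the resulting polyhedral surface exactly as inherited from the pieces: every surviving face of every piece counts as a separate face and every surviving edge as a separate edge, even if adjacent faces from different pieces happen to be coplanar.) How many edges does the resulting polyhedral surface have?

A triangular bipyramid: V=5, E=9, F=6.
Attach a hendecagonal bipyramid (V=13, E=33, F=22) along a 3-gon: merge 3 vertices and 3 edges, delete both glued faces → V=15, E=39, F=26.
Attach an octagonal pyramid (V=9, E=16, F=9) along a 3-gon: merge 3 vertices and 3 edges, delete both glued faces → V=21, E=52, F=33.
Check: V − E + F = 21 − 52 + 33 = 2.

52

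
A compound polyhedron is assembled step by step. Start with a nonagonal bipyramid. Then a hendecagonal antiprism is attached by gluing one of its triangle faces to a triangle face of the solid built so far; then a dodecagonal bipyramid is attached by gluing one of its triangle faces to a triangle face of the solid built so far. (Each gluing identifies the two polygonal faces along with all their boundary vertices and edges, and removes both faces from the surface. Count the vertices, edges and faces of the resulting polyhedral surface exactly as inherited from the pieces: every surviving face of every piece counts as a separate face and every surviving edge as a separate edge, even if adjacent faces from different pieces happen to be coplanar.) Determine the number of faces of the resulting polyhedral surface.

62

A nonagonal bipyramid: V=11, E=27, F=18.
Attach a hendecagonal antiprism (V=22, E=44, F=24) along a 3-gon: merge 3 vertices and 3 edges, delete both glued faces → V=30, E=68, F=40.
Attach a dodecagonal bipyramid (V=14, E=36, F=24) along a 3-gon: merge 3 vertices and 3 edges, delete both glued faces → V=41, E=101, F=62.
Check: V − E + F = 41 − 101 + 62 = 2.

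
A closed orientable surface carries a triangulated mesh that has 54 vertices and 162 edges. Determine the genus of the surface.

Every face is a triangle and each edge borders two faces, so 3F = 2·162, giving F = 108.
χ = V − E + F = 54 − 162 + 108 = 0.
For a closed orientable surface χ = 2 − 2g, so g = (2 − (0))/2 = 1.

1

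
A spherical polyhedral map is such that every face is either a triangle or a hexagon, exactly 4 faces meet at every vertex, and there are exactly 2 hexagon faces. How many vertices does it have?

Let x be the number of triangles; then F = 2 + x.
Edge–face incidences: 2E = 6·2 + 3·x = 12 + 3x.
Every vertex has degree 4, so 4V = 2E.
Euler: V − E + F = 2 ⇒ (2E)/4 − E + (2 + x) = 2.
Multiply by 8: 2·(2E) − 4·(2E) + 8·(2 + x) = 16, i.e. 16 + 8x − 2·(12 + 3x) = 16.
Collecting terms: 2x − 8 = 16, so 2x = 24, so x = 12.
Then 2E = 12 + 3·12 = 48, so E = 24, V = 2E/4 = 12, F = 2 + 12 = 14.

12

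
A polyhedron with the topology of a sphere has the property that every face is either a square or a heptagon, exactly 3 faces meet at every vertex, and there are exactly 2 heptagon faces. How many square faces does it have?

Let x be the number of squares; then F = 2 + x.
Edge–face incidences: 2E = 7·2 + 4·x = 14 + 4x.
Every vertex has degree 3, so 3V = 2E.
Euler: V − E + F = 2 ⇒ (2E)/3 − E + (2 + x) = 2.
Multiply by 6: 2·(2E) − 3·(2E) + 6·(2 + x) = 12, i.e. 12 + 6x − (14 + 4x) = 12.
Collecting terms: 2x − 2 = 12, so 2x = 14, so x = 7.
Then 2E = 14 + 4·7 = 42, so E = 21, V = 2E/3 = 14, F = 2 + 7 = 9.

7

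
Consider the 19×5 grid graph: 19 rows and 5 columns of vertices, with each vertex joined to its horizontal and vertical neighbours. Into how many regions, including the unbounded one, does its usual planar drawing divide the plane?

The grid has V = 19·5 = 95 vertices and E = 19·4 + 5·18 = 166 edges.
F = 2 − V + E = 2 − 95 + 166 = 73.

73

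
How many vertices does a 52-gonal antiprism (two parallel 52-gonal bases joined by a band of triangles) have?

104

An antiprism on an n-gon has two n-gon caps and 2n triangles: V = 2·52 = 104, E = 4·52 = 208, F = 2·52 + 2 = 106.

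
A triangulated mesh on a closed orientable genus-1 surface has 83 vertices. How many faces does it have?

χ = 2 − 2·1 = 0, and every face is a triangle so 3F = 2E.
V − E + F = 0 with E = 3F/2 gives 83 − (3/2 − 1)·F = 0, so F = 166 and E = 249.

166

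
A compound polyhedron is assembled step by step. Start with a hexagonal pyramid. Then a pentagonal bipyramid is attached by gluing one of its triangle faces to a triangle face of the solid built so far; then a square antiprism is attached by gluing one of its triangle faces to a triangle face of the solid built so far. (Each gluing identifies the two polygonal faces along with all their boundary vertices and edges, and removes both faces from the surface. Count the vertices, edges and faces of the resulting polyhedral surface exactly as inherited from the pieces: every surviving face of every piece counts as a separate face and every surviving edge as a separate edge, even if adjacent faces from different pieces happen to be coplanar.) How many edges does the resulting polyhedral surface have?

37

A hexagonal pyramid: V=7, E=12, F=7.
Attach a pentagonal bipyramid (V=7, E=15, F=10) along a 3-gon: merge 3 vertices and 3 edges, delete both glued faces → V=11, E=24, F=15.
Attach a square antiprism (V=8, E=16, F=10) along a 3-gon: merge 3 vertices and 3 edges, delete both glued faces → V=16, E=37, F=23.
Check: V − E + F = 16 − 37 + 23 = 2.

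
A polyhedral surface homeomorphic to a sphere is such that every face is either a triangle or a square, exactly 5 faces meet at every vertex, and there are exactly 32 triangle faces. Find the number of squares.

Let x be the number of squares; then F = 32 + x.
Edge–face incidences: 2E = 3·32 + 4·x = 96 + 4x.
Every vertex has degree 5, so 5V = 2E.
Euler: V − E + F = 2 ⇒ (2E)/5 − E + (32 + x) = 2.
Multiply by 10: 2·(2E) − 5·(2E) + 10·(32 + x) = 20, i.e. 320 + 10x − 3·(96 + 4x) = 20.
Collecting terms: −2x + 32 = 20, so −2x = −12, so x = 6.
Then 2E = 96 + 4·6 = 120, so E = 60, V = 2E/5 = 24, F = 32 + 6 = 38.

6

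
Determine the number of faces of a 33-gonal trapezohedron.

The n-trapezohedron (dual of the n-antiprism) has V = 2·33 + 2 = 68, E = 4·33 = 132, F = 2·33 = 66.

66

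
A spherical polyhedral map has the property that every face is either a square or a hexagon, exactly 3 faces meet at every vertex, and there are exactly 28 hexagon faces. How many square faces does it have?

Let x be the number of squares; then F = 28 + x.
Edge–face incidences: 2E = 6·28 + 4·x = 168 + 4x.
Every vertex has degree 3, so 3V = 2E.
Euler: V − E + F = 2 ⇒ (2E)/3 − E + (28 + x) = 2.
Multiply by 6: 2·(2E) − 3·(2E) + 6·(28 + x) = 12, i.e. 168 + 6x − (168 + 4x) = 12.
Collecting terms: 2x = 12, so x = 6.
Then 2E = 168 + 4·6 = 192, so E = 96, V = 2E/3 = 64, F = 28 + 6 = 34.

6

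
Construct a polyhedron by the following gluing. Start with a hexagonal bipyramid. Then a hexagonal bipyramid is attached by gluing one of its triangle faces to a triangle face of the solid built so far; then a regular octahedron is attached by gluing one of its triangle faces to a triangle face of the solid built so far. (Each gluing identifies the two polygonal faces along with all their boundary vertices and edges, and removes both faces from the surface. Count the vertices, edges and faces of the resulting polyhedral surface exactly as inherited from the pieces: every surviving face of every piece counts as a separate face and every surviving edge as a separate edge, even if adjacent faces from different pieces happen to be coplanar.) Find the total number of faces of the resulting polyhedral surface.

28

A hexagonal bipyramid: V=8, E=18, F=12.
Attach a hexagonal bipyramid (V=8, E=18, F=12) along a 3-gon: merge 3 vertices and 3 edges, delete both glued faces → V=13, E=33, F=22.
Attach a regular octahedron (V=6, E=12, F=8) along a 3-gon: merge 3 vertices and 3 edges, delete both glued faces → V=16, E=42, F=28.
Check: V − E + F = 16 − 42 + 28 = 2.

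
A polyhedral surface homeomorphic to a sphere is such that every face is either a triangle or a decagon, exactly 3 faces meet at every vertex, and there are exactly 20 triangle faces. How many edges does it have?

90

Let x be the number of decagons; then F = 20 + x.
Edge–face incidences: 2E = 3·20 + 10·x = 60 + 10x.
Every vertex has degree 3, so 3V = 2E.
Euler: V − E + F = 2 ⇒ (2E)/3 − E + (20 + x) = 2.
Multiply by 6: 2·(2E) − 3·(2E) + 6·(20 + x) = 12, i.e. 120 + 6x − (60 + 10x) = 12.
Collecting terms: −4x + 60 = 12, so −4x = −48, so x = 12.
Then 2E = 60 + 10·12 = 180, so E = 90, V = 2E/3 = 60, F = 20 + 12 = 32.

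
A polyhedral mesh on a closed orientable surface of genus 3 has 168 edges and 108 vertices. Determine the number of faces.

56

For a closed orientable surface of genus 3, χ = 2 − 2·3 = -4.
F = -4 − V + E = -4 − 108 + 168 = 56.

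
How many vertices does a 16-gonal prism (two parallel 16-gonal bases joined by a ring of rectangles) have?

32

A prism on an n-gon has two n-gon bases and n rectangular sides: V = 2·16 = 32, E = 3·16 = 48, F = 16 + 2 = 18.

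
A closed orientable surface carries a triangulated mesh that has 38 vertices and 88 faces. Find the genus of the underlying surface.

Every face is a triangle, so 2E = 3·88 = 264, giving E = 132.
χ = V − E + F = 38 − 132 + 88 = -6.
For a closed orientable surface χ = 2 − 2g, so g = (2 − (-6))/2 = 4.

4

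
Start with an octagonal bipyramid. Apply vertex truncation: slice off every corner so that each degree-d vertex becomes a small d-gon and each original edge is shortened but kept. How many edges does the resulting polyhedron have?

The base solid has V = 10, E = 24, F = 16.
Truncation replaces each original edge-end by a new vertex, so V′ = 2E = 48.
Each original edge survives, and each old vertex of degree d contributes d new edges; summing degrees gives Σd = 2E, so E′ = E + 2E = 3E = 72.
Each original face survives and each original vertex becomes one new face: F′ = F + V = 26.

72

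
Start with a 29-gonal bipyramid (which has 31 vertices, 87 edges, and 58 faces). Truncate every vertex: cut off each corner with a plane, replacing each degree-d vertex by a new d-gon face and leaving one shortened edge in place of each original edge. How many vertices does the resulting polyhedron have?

Truncation replaces each original edge-end by a new vertex, so V′ = 2E = 174.
Each original edge survives, and each old vertex of degree d contributes d new edges; summing degrees gives Σd = 2E, so E′ = E + 2E = 3E = 261.
Each original face survives and each original vertex becomes one new face: F′ = F + V = 89.

174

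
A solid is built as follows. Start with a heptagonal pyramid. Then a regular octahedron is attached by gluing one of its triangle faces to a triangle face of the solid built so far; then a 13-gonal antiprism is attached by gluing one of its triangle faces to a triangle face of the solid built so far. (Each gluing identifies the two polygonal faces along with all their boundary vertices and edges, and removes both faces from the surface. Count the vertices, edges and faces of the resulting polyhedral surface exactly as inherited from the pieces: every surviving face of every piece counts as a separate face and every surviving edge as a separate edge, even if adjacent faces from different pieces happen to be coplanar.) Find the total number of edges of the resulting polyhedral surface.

72

A heptagonal pyramid: V=8, E=14, F=8.
Attach a regular octahedron (V=6, E=12, F=8) along a 3-gon: merge 3 vertices and 3 edges, delete both glued faces → V=11, E=23, F=14.
Attach a 13-gonal antiprism (V=26, E=52, F=28) along a 3-gon: merge 3 vertices and 3 edges, delete both glued faces → V=34, E=72, F=40.
Check: V − E + F = 34 − 72 + 40 = 2.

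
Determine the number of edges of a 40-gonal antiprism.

An antiprism on an n-gon has two n-gon caps and 2n triangles: V = 2·40 = 80, E = 4·40 = 160, F = 2·40 + 2 = 82.

160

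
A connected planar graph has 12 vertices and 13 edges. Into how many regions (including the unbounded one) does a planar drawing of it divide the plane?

3

Euler's formula for a connected plane graph: V − E + F = 2, so F = 2 − 12 + 13 = 3.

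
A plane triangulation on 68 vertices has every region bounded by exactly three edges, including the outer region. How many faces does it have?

132

In a plane triangulation 3F = 2E and V − E + F = 2, so F = 2V − 4 = 2·68 − 4 = 132.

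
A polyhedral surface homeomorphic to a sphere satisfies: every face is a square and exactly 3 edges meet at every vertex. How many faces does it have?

Each face has 4 edges and each edge borders two faces, so 2E = 4F.
Each vertex has degree 3, so 3V = 2E and hence V = 4F/3.
Euler: V − E + F = 2 ⇒ (4F/3) − (4F/2) + F = 2.
Multiply by 6: (8 − 12 + 6)F = 12, i.e. 2F = 12.
So F = 6, E = 4·6/2 = 12, V = 4·6/3 = 8.

6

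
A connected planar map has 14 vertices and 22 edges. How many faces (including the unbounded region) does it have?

10

Euler's formula for a connected plane graph: V − E + F = 2, so F = 2 − 14 + 22 = 10.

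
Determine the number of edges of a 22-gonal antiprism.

An antiprism on an n-gon has two n-gon caps and 2n triangles: V = 2·22 = 44, E = 4·22 = 88, F = 2·22 + 2 = 46.

88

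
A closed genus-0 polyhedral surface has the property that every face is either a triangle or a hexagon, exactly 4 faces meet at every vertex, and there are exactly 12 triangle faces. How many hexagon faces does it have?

2

Let x be the number of hexagons; then F = 12 + x.
Edge–face incidences: 2E = 3·12 + 6·x = 36 + 6x.
Every vertex has degree 4, so 4V = 2E.
Euler: V − E + F = 2 ⇒ (2E)/4 − E + (12 + x) = 2.
Multiply by 8: 2·(2E) − 4·(2E) + 8·(12 + x) = 16, i.e. 96 + 8x − 2·(36 + 6x) = 16.
Collecting terms: −4x + 24 = 16, so −4x = −8, so x = 2.
Then 2E = 36 + 6·2 = 48, so E = 24, V = 2E/4 = 12, F = 12 + 2 = 14.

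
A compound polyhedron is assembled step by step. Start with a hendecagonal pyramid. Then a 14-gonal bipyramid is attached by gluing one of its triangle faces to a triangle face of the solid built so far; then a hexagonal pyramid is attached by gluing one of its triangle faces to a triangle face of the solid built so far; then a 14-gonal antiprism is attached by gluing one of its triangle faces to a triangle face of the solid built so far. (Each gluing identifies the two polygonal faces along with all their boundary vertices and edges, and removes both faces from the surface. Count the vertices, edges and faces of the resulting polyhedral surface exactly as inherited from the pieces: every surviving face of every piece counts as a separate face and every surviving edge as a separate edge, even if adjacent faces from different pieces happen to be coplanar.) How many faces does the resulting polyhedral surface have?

A hendecagonal pyramid: V=12, E=22, F=12.
Attach a 14-gonal bipyramid (V=16, E=42, F=28) along a 3-gon: merge 3 vertices and 3 edges, delete both glued faces → V=25, E=61, F=38.
Attach a hexagonal pyramid (V=7, E=12, F=7) along a 3-gon: merge 3 vertices and 3 edges, delete both glued faces → V=29, E=70, F=43.
Attach a 14-gonal antiprism (V=28, E=56, F=30) along a 3-gon: merge 3 vertices and 3 edges, delete both glued faces → V=54, E=123, F=71.
Check: V − E + F = 54 − 123 + 71 = 2.

71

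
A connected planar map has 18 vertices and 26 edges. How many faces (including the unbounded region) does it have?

Euler's formula for a connected plane graph: V − E + F = 2, so F = 2 − 18 + 26 = 10.

10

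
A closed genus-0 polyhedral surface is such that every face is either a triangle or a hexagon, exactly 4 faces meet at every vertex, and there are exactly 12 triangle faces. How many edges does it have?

24

Let x be the number of hexagons; then F = 12 + x.
Edge–face incidences: 2E = 3·12 + 6·x = 36 + 6x.
Every vertex has degree 4, so 4V = 2E.
Euler: V − E + F = 2 ⇒ (2E)/4 − E + (12 + x) = 2.
Multiply by 8: 2·(2E) − 4·(2E) + 8·(12 + x) = 16, i.e. 96 + 8x − 2·(36 + 6x) = 16.
Collecting terms: −4x + 24 = 16, so −4x = −8, so x = 2.
Then 2E = 36 + 6·2 = 48, so E = 24, V = 2E/4 = 12, F = 12 + 2 = 14.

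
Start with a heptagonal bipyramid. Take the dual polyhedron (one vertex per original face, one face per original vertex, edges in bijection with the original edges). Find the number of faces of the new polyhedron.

9

The base solid has V = 9, E = 21, F = 14.
The dual swaps V and F and preserves E: V′ = F = 14, E′ = E = 21, F′ = V = 9.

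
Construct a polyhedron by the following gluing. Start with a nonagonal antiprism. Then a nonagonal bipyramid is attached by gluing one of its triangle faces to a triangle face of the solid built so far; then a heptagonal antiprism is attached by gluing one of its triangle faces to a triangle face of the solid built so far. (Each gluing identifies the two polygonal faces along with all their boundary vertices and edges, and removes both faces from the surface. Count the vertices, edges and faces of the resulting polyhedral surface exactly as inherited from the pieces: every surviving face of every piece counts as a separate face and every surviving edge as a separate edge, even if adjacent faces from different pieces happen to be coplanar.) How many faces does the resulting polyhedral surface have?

50

A nonagonal antiprism: V=18, E=36, F=20.
Attach a nonagonal bipyramid (V=11, E=27, F=18) along a 3-gon: merge 3 vertices and 3 edges, delete both glued faces → V=26, E=60, F=36.
Attach a heptagonal antiprism (V=14, E=28, F=16) along a 3-gon: merge 3 vertices and 3 edges, delete both glued faces → V=37, E=85, F=50.
Check: V − E + F = 37 − 85 + 50 = 2.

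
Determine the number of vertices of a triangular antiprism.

6

An antiprism on an n-gon has two n-gon caps and 2n triangles: V = 2·3 = 6, E = 4·3 = 12, F = 2·3 + 2 = 8.
Check: V − E + F = 6 − 12 + 8 = 2.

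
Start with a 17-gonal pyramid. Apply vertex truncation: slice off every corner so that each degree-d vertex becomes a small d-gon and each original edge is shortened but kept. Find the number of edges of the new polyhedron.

102

The base solid has V = 18, E = 34, F = 18.
Truncation replaces each original edge-end by a new vertex, so V′ = 2E = 68.
Each original edge survives, and each old vertex of degree d contributes d new edges; summing degrees gives Σd = 2E, so E′ = E + 2E = 3E = 102.
Each original face survives and each original vertex becomes one new face: F′ = F + V = 36.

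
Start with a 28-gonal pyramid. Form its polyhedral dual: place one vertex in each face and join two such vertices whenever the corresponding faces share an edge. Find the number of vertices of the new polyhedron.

The base solid has V = 29, E = 56, F = 29.
The dual swaps V and F and preserves E: V′ = F = 29, E′ = E = 56, F′ = V = 29.

29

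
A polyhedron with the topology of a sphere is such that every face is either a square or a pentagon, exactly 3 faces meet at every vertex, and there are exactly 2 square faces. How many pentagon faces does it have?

Let x be the number of pentagons; then F = 2 + x.
Edge–face incidences: 2E = 4·2 + 5·x = 8 + 5x.
Every vertex has degree 3, so 3V = 2E.
Euler: V − E + F = 2 ⇒ (2E)/3 − E + (2 + x) = 2.
Multiply by 6: 2·(2E) − 3·(2E) + 6·(2 + x) = 12, i.e. 12 + 6x − (8 + 5x) = 12.
Collecting terms: x + 4 = 12, so x = 8.
Then 2E = 8 + 5·8 = 48, so E = 24, V = 2E/3 = 16, F = 2 + 8 = 10.

8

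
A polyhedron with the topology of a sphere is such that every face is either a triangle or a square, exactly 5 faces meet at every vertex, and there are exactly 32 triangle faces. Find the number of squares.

6

Let x be the number of squares; then F = 32 + x.
Edge–face incidences: 2E = 3·32 + 4·x = 96 + 4x.
Every vertex has degree 5, so 5V = 2E.
Euler: V − E + F = 2 ⇒ (2E)/5 − E + (32 + x) = 2.
Multiply by 10: 2·(2E) − 5·(2E) + 10·(32 + x) = 20, i.e. 320 + 10x − 3·(96 + 4x) = 20.
Collecting terms: −2x + 32 = 20, so −2x = −12, so x = 6.
Then 2E = 96 + 4·6 = 120, so E = 60, V = 2E/5 = 24, F = 32 + 6 = 38.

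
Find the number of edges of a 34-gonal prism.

102

A prism on an n-gon has two n-gon bases and n rectangular sides: V = 2·34 = 68, E = 3·34 = 102, F = 34 + 2 = 36.
Check: V − E + F = 68 − 102 + 36 = 2.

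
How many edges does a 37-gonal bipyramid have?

111

A bipyramid over an n-gon has 2n triangular faces and n + 2 vertices: V = 37 + 2 = 39, E = 3·37 = 111, F = 2·37 = 74.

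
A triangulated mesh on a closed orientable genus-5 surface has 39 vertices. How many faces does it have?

94

χ = 2 − 2·5 = -8, and every face is a triangle so 3F = 2E.
V − E + F = -8 with E = 3F/2 gives 39 − (3/2 − 1)·F = -8, so F = 94 and E = 141.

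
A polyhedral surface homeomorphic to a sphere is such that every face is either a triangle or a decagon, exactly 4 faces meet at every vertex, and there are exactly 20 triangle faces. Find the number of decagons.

2

Let x be the number of decagons; then F = 20 + x.
Edge–face incidences: 2E = 3·20 + 10·x = 60 + 10x.
Every vertex has degree 4, so 4V = 2E.
Euler: V − E + F = 2 ⇒ (2E)/4 − E + (20 + x) = 2.
Multiply by 8: 2·(2E) − 4·(2E) + 8·(20 + x) = 16, i.e. 160 + 8x − 2·(60 + 10x) = 16.
Collecting terms: −12x + 40 = 16, so −12x = −24, so x = 2.
Then 2E = 60 + 10·2 = 80, so E = 40, V = 2E/4 = 20, F = 20 + 2 = 22.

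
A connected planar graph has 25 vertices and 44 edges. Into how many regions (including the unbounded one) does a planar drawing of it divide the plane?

21

Euler's formula for a connected plane graph: V − E + F = 2, so F = 2 − 25 + 44 = 21.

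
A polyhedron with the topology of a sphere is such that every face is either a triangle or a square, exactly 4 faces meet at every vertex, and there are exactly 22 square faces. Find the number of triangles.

Let x be the number of triangles; then F = 22 + x.
Edge–face incidences: 2E = 4·22 + 3·x = 88 + 3x.
Every vertex has degree 4, so 4V = 2E.
Euler: V − E + F = 2 ⇒ (2E)/4 − E + (22 + x) = 2.
Multiply by 8: 2·(2E) − 4·(2E) + 8·(22 + x) = 16, i.e. 176 + 8x − 2·(88 + 3x) = 16.
Collecting terms: 2x = 16, so x = 8.
Then 2E = 88 + 3·8 = 112, so E = 56, V = 2E/4 = 28, F = 22 + 8 = 30.

8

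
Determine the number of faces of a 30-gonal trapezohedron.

The n-trapezohedron (dual of the n-antiprism) has V = 2·30 + 2 = 62, E = 4·30 = 120, F = 2·30 = 60.

60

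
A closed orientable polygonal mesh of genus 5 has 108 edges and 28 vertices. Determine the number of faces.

72

For a closed orientable surface of genus 5, χ = 2 − 2·5 = -8.
F = -8 − V + E = -8 − 28 + 108 = 72.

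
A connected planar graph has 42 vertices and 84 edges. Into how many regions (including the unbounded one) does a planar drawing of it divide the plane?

Euler's formula for a connected plane graph: V − E + F = 2, so F = 2 − 42 + 84 = 44.

44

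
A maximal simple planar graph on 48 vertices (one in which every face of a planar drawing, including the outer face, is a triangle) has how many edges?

In a plane triangulation 3F = 2E and V − E + F = 2, so E = 3V − 6 = 3·48 − 6 = 138.

138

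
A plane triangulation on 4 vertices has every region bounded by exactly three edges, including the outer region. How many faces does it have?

In a plane triangulation 3F = 2E and V − E + F = 2, so F = 2V − 4 = 2·4 − 4 = 4.

4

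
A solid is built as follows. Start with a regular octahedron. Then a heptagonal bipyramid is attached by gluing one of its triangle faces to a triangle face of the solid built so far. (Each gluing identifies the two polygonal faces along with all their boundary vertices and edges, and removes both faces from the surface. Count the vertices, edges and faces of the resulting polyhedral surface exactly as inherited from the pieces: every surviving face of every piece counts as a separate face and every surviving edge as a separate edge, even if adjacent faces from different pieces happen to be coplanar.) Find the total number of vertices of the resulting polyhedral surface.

12

A regular octahedron: V=6, E=12, F=8.
Attach a heptagonal bipyramid (V=9, E=21, F=14) along a 3-gon: merge 3 vertices and 3 edges, delete both glued faces → V=12, E=30, F=20.
Check: V − E + F = 12 − 30 + 20 = 2.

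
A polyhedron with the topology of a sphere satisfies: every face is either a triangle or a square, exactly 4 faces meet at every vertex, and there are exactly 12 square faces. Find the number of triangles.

8

Let x be the number of triangles; then F = 12 + x.
Edge–face incidences: 2E = 4·12 + 3·x = 48 + 3x.
Every vertex has degree 4, so 4V = 2E.
Euler: V − E + F = 2 ⇒ (2E)/4 − E + (12 + x) = 2.
Multiply by 8: 2·(2E) − 4·(2E) + 8·(12 + x) = 16, i.e. 96 + 8x − 2·(48 + 3x) = 16.
Collecting terms: 2x = 16, so x = 8.
Then 2E = 48 + 3·8 = 72, so E = 36, V = 2E/4 = 18, F = 12 + 8 = 20.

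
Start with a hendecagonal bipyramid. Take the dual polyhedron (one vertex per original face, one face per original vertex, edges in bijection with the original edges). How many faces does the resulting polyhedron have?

The base solid has V = 13, E = 33, F = 22.
The dual swaps V and F and preserves E: V′ = F = 22, E′ = E = 33, F′ = V = 13.

13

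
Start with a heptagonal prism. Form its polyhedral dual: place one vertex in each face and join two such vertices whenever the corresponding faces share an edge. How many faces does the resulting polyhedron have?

14

The base solid has V = 14, E = 21, F = 9.
The dual swaps V and F and preserves E: V′ = F = 9, E′ = E = 21, F′ = V = 14.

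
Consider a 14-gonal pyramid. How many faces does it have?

15

A pyramid on an n-gon base has one n-gon and n triangles: V = 14 + 1 = 15, E = 2·14 = 28, F = 14 + 1 = 15.
Check: V − E + F = 15 − 28 + 15 = 2.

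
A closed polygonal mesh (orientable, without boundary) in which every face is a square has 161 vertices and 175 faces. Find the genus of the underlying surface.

8

Every face is a square, so 2E = 4·175 = 700, giving E = 350.
χ = V − E + F = 161 − 350 + 175 = -14.
For a closed orientable surface χ = 2 − 2g, so g = (2 − (-14))/2 = 8.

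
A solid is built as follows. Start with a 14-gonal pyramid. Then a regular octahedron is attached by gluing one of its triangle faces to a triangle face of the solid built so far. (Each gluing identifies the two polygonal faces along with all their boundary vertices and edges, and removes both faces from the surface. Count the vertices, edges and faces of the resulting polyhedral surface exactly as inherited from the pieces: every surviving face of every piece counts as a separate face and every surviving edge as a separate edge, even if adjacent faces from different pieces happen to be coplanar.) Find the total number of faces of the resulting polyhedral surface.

21

A 14-gonal pyramid: V=15, E=28, F=15.
Attach a regular octahedron (V=6, E=12, F=8) along a 3-gon: merge 3 vertices and 3 edges, delete both glued faces → V=18, E=37, F=21.
Check: V − E + F = 18 − 37 + 21 = 2.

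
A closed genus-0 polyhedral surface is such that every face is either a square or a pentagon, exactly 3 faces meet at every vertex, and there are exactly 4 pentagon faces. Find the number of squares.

Let x be the number of squares; then F = 4 + x.
Edge–face incidences: 2E = 5·4 + 4·x = 20 + 4x.
Every vertex has degree 3, so 3V = 2E.
Euler: V − E + F = 2 ⇒ (2E)/3 − E + (4 + x) = 2.
Multiply by 6: 2·(2E) − 3·(2E) + 6·(4 + x) = 12, i.e. 24 + 6x − (20 + 4x) = 12.
Collecting terms: 2x + 4 = 12, so 2x = 8, so x = 4.
Then 2E = 20 + 4·4 = 36, so E = 18, V = 2E/3 = 12, F = 4 + 4 = 8.

4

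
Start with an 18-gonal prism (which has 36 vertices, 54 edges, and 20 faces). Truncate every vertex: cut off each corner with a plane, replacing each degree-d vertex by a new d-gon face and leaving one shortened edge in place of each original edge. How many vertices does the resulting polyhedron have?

Truncation replaces each original edge-end by a new vertex, so V′ = 2E = 108.
Each original edge survives, and each old vertex of degree d contributes d new edges; summing degrees gives Σd = 2E, so E′ = E + 2E = 3E = 162.
Each original face survives and each original vertex becomes one new face: F′ = F + V = 56.

108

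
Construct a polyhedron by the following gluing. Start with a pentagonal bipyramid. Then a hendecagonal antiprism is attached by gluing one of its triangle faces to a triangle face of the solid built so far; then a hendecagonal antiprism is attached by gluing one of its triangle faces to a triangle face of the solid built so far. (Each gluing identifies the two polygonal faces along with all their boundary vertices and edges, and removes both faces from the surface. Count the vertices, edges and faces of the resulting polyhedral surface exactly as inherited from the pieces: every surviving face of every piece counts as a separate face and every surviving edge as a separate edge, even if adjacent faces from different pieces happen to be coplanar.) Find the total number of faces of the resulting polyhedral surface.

54

A pentagonal bipyramid: V=7, E=15, F=10.
Attach a hendecagonal antiprism (V=22, E=44, F=24) along a 3-gon: merge 3 vertices and 3 edges, delete both glued faces → V=26, E=56, F=32.
Attach a hendecagonal antiprism (V=22, E=44, F=24) along a 3-gon: merge 3 vertices and 3 edges, delete both glued faces → V=45, E=97, F=54.
Check: V − E + F = 45 − 97 + 54 = 2.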